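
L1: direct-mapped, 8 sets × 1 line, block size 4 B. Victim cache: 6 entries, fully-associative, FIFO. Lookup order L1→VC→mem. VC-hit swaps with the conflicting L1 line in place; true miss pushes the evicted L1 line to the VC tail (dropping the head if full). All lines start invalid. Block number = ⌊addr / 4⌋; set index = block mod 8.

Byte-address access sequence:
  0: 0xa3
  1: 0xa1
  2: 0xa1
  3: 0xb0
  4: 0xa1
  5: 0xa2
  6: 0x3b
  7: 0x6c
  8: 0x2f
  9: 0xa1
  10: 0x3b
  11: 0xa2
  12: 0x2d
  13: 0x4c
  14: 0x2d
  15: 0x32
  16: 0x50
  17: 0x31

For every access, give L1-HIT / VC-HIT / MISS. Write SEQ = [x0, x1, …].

SEQ = [MISS, L1-HIT, L1-HIT, MISS, L1-HIT, L1-HIT, MISS, MISS, MISS, L1-HIT, L1-HIT, L1-HIT, L1-HIT, MISS, VC-HIT, MISS, MISS, VC-HIT]

#0 0xa3→b40/s0 MISS; vc=[]
#1 0xa1→b40/s0 L1-HIT; vc=[]
#2 0xa1→b40/s0 L1-HIT; vc=[]
#3 0xb0→b44/s4 MISS; vc=[]
#4 0xa1→b40/s0 L1-HIT; vc=[]
#5 0xa2→b40/s0 L1-HIT; vc=[]
#6 0x3b→b14/s6 MISS; vc=[]
#7 0x6c→b27/s3 MISS; vc=[]
#8 0x2f→b11/s3 MISS; vc=[27]
#9 0xa1→b40/s0 L1-HIT; vc=[27]
#10 0x3b→b14/s6 L1-HIT; vc=[27]
#11 0xa2→b40/s0 L1-HIT; vc=[27]
#12 0x2d→b11/s3 L1-HIT; vc=[27]
#13 0x4c→b19/s3 MISS; vc=[27,11]
#14 0x2d→b11/s3 VC-HIT; vc=[27,19]
#15 0x32→b12/s4 MISS; vc=[27,19,44]
#16 0x50→b20/s4 MISS; vc=[27,19,44,12]
#17 0x31→b12/s4 VC-HIT; vc=[27,19,44,20]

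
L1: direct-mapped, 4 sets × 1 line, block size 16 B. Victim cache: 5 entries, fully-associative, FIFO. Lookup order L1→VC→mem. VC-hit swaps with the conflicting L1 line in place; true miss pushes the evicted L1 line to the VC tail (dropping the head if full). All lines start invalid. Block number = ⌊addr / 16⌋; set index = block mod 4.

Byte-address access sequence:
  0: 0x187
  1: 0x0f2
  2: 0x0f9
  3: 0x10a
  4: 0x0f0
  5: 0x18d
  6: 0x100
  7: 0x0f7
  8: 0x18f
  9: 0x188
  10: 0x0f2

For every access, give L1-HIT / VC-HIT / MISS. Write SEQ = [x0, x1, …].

0: 0x187 (blk 24, set 0) → MISS  vc=[]
1: 0xf2 (blk 15, set 3) → MISS  vc=[]
2: 0xf9 (blk 15, set 3) → L1-HIT  vc=[]
3: 0x10a (blk 16, set 0) → MISS  vc=[24]
4: 0xf0 (blk 15, set 3) → L1-HIT  vc=[24]
5: 0x18d (blk 24, set 0) → VC-HIT  vc=[16]
6: 0x100 (blk 16, set 0) → VC-HIT  vc=[24]
7: 0xf7 (blk 15, set 3) → L1-HIT  vc=[24]
8: 0x18f (blk 24, set 0) → VC-HIT  vc=[16]
9: 0x188 (blk 24, set 0) → L1-HIT  vc=[16]
10: 0xf2 (blk 15, set 3) → L1-HIT  vc=[16]

SEQ = [MISS, MISS, L1-HIT, MISS, L1-HIT, VC-HIT, VC-HIT, L1-HIT, VC-HIT, L1-HIT, L1-HIT]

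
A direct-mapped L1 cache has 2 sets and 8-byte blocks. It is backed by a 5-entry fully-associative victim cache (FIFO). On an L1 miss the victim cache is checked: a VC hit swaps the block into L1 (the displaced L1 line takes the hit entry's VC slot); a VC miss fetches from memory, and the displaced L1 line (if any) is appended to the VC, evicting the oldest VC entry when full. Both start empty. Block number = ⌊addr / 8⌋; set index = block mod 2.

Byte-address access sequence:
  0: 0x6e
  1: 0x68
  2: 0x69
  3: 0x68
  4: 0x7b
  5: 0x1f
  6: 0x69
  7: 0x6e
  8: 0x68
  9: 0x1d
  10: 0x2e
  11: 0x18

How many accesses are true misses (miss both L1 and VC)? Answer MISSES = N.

MISSES = 4

  [0] addr=0x6e blk=13 s=1: MISS | VC []
  [1] addr=0x68 blk=13 s=1: L1-HIT | VC []
  [2] addr=0x69 blk=13 s=1: L1-HIT | VC []
  [3] addr=0x68 blk=13 s=1: L1-HIT | VC []
  [4] addr=0x7b blk=15 s=1: MISS | VC [13]
  [5] addr=0x1f blk=3 s=1: MISS | VC [13, 15]
  [6] addr=0x69 blk=13 s=1: VC-HIT | VC [3, 15]
  [7] addr=0x6e blk=13 s=1: L1-HIT | VC [3, 15]
  [8] addr=0x68 blk=13 s=1: L1-HIT | VC [3, 15]
  [9] addr=0x1d blk=3 s=1: VC-HIT | VC [13, 15]
  [10] addr=0x2e blk=5 s=1: MISS | VC [13, 15, 3]
  [11] addr=0x18 blk=3 s=1: VC-HIT | VC [13, 15, 5]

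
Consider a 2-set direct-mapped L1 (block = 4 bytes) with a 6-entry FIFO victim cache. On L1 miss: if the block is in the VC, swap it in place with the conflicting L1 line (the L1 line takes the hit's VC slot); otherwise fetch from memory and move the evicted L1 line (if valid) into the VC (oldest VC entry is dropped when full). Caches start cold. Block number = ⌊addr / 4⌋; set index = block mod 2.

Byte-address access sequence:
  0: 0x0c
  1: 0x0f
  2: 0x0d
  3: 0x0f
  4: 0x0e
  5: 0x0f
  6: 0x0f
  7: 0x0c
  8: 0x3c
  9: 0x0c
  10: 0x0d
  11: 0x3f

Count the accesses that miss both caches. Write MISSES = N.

0: 0xc (blk 3, set 1) → MISS  vc=[]
1: 0xf (blk 3, set 1) → L1-HIT  vc=[]
2: 0xd (blk 3, set 1) → L1-HIT  vc=[]
3: 0xf (blk 3, set 1) → L1-HIT  vc=[]
4: 0xe (blk 3, set 1) → L1-HIT  vc=[]
5: 0xf (blk 3, set 1) → L1-HIT  vc=[]
6: 0xf (blk 3, set 1) → L1-HIT  vc=[]
7: 0xc (blk 3, set 1) → L1-HIT  vc=[]
8: 0x3c (blk 15, set 1) → MISS  vc=[3]
9: 0xc (blk 3, set 1) → VC-HIT  vc=[15]
10: 0xd (blk 3, set 1) → L1-HIT  vc=[15]
11: 0x3f (blk 15, set 1) → VC-HIT  vc=[3]

MISSES = 2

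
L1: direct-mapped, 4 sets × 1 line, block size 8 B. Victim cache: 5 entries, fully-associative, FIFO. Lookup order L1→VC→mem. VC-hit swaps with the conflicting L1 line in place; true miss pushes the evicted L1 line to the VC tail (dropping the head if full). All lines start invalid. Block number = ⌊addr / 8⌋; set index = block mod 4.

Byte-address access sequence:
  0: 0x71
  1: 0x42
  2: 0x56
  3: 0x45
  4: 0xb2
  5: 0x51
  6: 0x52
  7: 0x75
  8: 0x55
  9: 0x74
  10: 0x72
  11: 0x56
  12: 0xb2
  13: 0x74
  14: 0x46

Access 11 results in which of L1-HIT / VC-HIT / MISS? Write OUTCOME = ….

OUTCOME = VC-HIT

#0 0x71→b14/s2 MISS; vc=[]
#1 0x42→b8/s0 MISS; vc=[]
#2 0x56→b10/s2 MISS; vc=[14]
#3 0x45→b8/s0 L1-HIT; vc=[14]
#4 0xb2→b22/s2 MISS; vc=[14,10]
#5 0x51→b10/s2 VC-HIT; vc=[14,22]
#6 0x52→b10/s2 L1-HIT; vc=[14,22]
#7 0x75→b14/s2 VC-HIT; vc=[10,22]
#8 0x55→b10/s2 VC-HIT; vc=[14,22]
#9 0x74→b14/s2 VC-HIT; vc=[10,22]
#10 0x72→b14/s2 L1-HIT; vc=[10,22]
#11 0x56→b10/s2 VC-HIT; vc=[14,22]
#12 0xb2→b22/s2 VC-HIT; vc=[14,10]
#13 0x74→b14/s2 VC-HIT; vc=[22,10]
#14 0x46→b8/s0 L1-HIT; vc=[22,10]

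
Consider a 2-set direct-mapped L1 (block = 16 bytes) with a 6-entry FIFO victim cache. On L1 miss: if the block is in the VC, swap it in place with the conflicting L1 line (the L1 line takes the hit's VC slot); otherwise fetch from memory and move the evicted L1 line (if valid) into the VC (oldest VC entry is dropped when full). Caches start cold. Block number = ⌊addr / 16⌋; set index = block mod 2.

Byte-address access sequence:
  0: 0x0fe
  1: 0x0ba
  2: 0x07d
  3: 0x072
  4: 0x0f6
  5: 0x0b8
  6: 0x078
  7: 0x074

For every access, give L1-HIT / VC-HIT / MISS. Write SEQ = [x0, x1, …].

#0 0xfe→b15/s1 MISS; vc=[]
#1 0xba→b11/s1 MISS; vc=[15]
#2 0x7d→b7/s1 MISS; vc=[15,11]
#3 0x72→b7/s1 L1-HIT; vc=[15,11]
#4 0xf6→b15/s1 VC-HIT; vc=[7,11]
#5 0xb8→b11/s1 VC-HIT; vc=[7,15]
#6 0x78→b7/s1 VC-HIT; vc=[11,15]
#7 0x74→b7/s1 L1-HIT; vc=[11,15]

SEQ = [MISS, MISS, MISS, L1-HIT, VC-HIT, VC-HIT, VC-HIT, L1-HIT]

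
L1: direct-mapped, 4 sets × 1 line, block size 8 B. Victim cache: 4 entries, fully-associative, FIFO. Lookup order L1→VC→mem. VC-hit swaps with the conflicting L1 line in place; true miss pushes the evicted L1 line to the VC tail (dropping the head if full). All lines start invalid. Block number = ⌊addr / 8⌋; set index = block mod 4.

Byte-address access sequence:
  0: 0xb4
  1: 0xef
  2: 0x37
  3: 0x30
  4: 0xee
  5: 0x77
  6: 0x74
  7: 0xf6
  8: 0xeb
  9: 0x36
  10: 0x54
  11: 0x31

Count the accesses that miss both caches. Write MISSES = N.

MISSES = 6

#0 0xb4→b22/s2 MISS; vc=[]
#1 0xef→b29/s1 MISS; vc=[]
#2 0x37→b6/s2 MISS; vc=[22]
#3 0x30→b6/s2 L1-HIT; vc=[22]
#4 0xee→b29/s1 L1-HIT; vc=[22]
#5 0x77→b14/s2 MISS; vc=[22,6]
#6 0x74→b14/s2 L1-HIT; vc=[22,6]
#7 0xf6→b30/s2 MISS; vc=[22,6,14]
#8 0xeb→b29/s1 L1-HIT; vc=[22,6,14]
#9 0x36→b6/s2 VC-HIT; vc=[22,30,14]
#10 0x54→b10/s2 MISS; vc=[22,30,14,6]
#11 0x31→b6/s2 VC-HIT; vc=[22,30,14,10]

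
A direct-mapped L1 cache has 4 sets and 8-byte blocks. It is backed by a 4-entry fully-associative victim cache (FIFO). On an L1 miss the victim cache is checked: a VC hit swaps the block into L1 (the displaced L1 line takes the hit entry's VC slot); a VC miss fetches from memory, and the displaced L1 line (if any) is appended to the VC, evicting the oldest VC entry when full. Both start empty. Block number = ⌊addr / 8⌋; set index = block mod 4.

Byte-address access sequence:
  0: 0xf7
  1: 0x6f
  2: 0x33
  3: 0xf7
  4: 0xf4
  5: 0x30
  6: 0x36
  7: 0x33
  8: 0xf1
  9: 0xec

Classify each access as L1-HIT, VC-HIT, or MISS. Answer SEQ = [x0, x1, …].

  [0] addr=0xf7 blk=30 s=2: MISS | VC []
  [1] addr=0x6f blk=13 s=1: MISS | VC []
  [2] addr=0x33 blk=6 s=2: MISS | VC [30]
  [3] addr=0xf7 blk=30 s=2: VC-HIT | VC [6]
  [4] addr=0xf4 blk=30 s=2: L1-HIT | VC [6]
  [5] addr=0x30 blk=6 s=2: VC-HIT | VC [30]
  [6] addr=0x36 blk=6 s=2: L1-HIT | VC [30]
  [7] addr=0x33 blk=6 s=2: L1-HIT | VC [30]
  [8] addr=0xf1 blk=30 s=2: VC-HIT | VC [6]
  [9] addr=0xec blk=29 s=1: MISS | VC [6, 13]

SEQ = [MISS, MISS, MISS, VC-HIT, L1-HIT, VC-HIT, L1-HIT, L1-HIT, VC-HIT, MISS]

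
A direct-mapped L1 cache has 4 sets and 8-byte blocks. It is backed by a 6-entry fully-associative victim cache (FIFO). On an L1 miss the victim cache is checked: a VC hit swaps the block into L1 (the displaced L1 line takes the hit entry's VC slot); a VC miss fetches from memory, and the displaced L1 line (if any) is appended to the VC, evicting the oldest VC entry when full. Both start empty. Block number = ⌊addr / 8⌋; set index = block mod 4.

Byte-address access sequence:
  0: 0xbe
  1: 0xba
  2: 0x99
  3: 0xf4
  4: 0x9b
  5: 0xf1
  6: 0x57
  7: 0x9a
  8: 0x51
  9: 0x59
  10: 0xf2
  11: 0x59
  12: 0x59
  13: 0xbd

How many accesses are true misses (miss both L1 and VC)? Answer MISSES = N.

MISSES = 5

  [0] addr=0xbe blk=23 s=3: MISS | VC []
  [1] addr=0xba blk=23 s=3: L1-HIT | VC []
  [2] addr=0x99 blk=19 s=3: MISS | VC [23]
  [3] addr=0xf4 blk=30 s=2: MISS | VC [23]
  [4] addr=0x9b blk=19 s=3: L1-HIT | VC [23]
  [5] addr=0xf1 blk=30 s=2: L1-HIT | VC [23]
  [6] addr=0x57 blk=10 s=2: MISS | VC [23, 30]
  [7] addr=0x9a blk=19 s=3: L1-HIT | VC [23, 30]
  [8] addr=0x51 blk=10 s=2: L1-HIT | VC [23, 30]
  [9] addr=0x59 blk=11 s=3: MISS | VC [23, 30, 19]
  [10] addr=0xf2 blk=30 s=2: VC-HIT | VC [23, 10, 19]
  [11] addr=0x59 blk=11 s=3: L1-HIT | VC [23, 10, 19]
  [12] addr=0x59 blk=11 s=3: L1-HIT | VC [23, 10, 19]
  [13] addr=0xbd blk=23 s=3: VC-HIT | VC [11, 10, 19]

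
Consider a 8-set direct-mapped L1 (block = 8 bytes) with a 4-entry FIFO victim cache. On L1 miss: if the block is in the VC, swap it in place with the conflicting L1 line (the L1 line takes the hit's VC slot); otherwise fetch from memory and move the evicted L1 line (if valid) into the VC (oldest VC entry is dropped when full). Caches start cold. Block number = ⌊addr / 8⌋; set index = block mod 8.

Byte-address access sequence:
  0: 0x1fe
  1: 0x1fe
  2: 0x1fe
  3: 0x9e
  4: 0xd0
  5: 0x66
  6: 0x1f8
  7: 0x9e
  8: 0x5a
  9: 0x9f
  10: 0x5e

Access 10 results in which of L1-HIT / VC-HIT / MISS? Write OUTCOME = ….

  [0] addr=0x1fe blk=63 s=7: MISS | VC []
  [1] addr=0x1fe blk=63 s=7: L1-HIT | VC []
  [2] addr=0x1fe blk=63 s=7: L1-HIT | VC []
  [3] addr=0x9e blk=19 s=3: MISS | VC []
  [4] addr=0xd0 blk=26 s=2: MISS | VC []
  [5] addr=0x66 blk=12 s=4: MISS | VC []
  [6] addr=0x1f8 blk=63 s=7: L1-HIT | VC []
  [7] addr=0x9e blk=19 s=3: L1-HIT | VC []
  [8] addr=0x5a blk=11 s=3: MISS | VC [19]
  [9] addr=0x9f blk=19 s=3: VC-HIT | VC [11]
  [10] addr=0x5e blk=11 s=3: VC-HIT | VC [19]

OUTCOME = VC-HIT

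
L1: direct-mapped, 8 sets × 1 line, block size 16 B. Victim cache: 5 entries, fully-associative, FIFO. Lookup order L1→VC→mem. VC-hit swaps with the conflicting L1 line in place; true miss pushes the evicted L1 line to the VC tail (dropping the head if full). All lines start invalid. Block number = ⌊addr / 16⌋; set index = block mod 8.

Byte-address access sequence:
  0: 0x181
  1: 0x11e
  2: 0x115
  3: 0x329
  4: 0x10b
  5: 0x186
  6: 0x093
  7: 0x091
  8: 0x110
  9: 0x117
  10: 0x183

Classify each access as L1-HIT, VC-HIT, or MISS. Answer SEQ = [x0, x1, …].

SEQ = [MISS, MISS, L1-HIT, MISS, MISS, VC-HIT, MISS, L1-HIT, VC-HIT, L1-HIT, L1-HIT]

0: 0x181 (blk 24, set 0) → MISS  vc=[]
1: 0x11e (blk 17, set 1) → MISS  vc=[]
2: 0x115 (blk 17, set 1) → L1-HIT  vc=[]
3: 0x329 (blk 50, set 2) → MISS  vc=[]
4: 0x10b (blk 16, set 0) → MISS  vc=[24]
5: 0x186 (blk 24, set 0) → VC-HIT  vc=[16]
6: 0x93 (blk 9, set 1) → MISS  vc=[16, 17]
7: 0x91 (blk 9, set 1) → L1-HIT  vc=[16, 17]
8: 0x110 (blk 17, set 1) → VC-HIT  vc=[16, 9]
9: 0x117 (blk 17, set 1) → L1-HIT  vc=[16, 9]
10: 0x183 (blk 24, set 0) → L1-HIT  vc=[16, 9]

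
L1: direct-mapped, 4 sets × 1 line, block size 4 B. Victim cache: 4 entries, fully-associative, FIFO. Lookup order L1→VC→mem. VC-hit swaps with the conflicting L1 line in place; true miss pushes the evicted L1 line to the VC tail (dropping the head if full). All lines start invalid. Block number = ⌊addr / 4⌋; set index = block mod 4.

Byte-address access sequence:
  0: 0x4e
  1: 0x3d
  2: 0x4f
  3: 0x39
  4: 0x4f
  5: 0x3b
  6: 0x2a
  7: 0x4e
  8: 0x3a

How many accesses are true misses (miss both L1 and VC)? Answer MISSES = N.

MISSES = 4

0: 0x4e (blk 19, set 3) → MISS  vc=[]
1: 0x3d (blk 15, set 3) → MISS  vc=[19]
2: 0x4f (blk 19, set 3) → VC-HIT  vc=[15]
3: 0x39 (blk 14, set 2) → MISS  vc=[15]
4: 0x4f (blk 19, set 3) → L1-HIT  vc=[15]
5: 0x3b (blk 14, set 2) → L1-HIT  vc=[15]
6: 0x2a (blk 10, set 2) → MISS  vc=[15, 14]
7: 0x4e (blk 19, set 3) → L1-HIT  vc=[15, 14]
8: 0x3a (blk 14, set 2) → VC-HIT  vc=[15, 10]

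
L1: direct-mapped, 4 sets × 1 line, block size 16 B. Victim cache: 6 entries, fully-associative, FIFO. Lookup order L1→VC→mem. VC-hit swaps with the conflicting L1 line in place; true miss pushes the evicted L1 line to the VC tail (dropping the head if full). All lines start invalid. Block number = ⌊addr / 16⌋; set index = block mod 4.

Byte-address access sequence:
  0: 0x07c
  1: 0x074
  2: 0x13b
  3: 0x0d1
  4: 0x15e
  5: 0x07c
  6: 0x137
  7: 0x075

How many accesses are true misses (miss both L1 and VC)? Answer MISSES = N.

0: 0x7c (blk 7, set 3) → MISS  vc=[]
1: 0x74 (blk 7, set 3) → L1-HIT  vc=[]
2: 0x13b (blk 19, set 3) → MISS  vc=[7]
3: 0xd1 (blk 13, set 1) → MISS  vc=[7]
4: 0x15e (blk 21, set 1) → MISS  vc=[7, 13]
5: 0x7c (blk 7, set 3) → VC-HIT  vc=[19, 13]
6: 0x137 (blk 19, set 3) → VC-HIT  vc=[7, 13]
7: 0x75 (blk 7, set 3) → VC-HIT  vc=[19, 13]

MISSES = 4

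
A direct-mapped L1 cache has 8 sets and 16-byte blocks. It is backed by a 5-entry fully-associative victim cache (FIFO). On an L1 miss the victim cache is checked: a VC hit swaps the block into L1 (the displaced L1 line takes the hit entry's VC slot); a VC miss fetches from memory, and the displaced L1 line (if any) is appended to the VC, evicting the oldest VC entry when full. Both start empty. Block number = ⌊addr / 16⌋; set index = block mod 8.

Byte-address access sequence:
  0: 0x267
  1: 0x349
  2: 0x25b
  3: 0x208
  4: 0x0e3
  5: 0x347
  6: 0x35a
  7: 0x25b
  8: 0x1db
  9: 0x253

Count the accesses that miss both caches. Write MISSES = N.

0: 0x267 (blk 38, set 6) → MISS  vc=[]
1: 0x349 (blk 52, set 4) → MISS  vc=[]
2: 0x25b (blk 37, set 5) → MISS  vc=[]
3: 0x208 (blk 32, set 0) → MISS  vc=[]
4: 0xe3 (blk 14, set 6) → MISS  vc=[38]
5: 0x347 (blk 52, set 4) → L1-HIT  vc=[38]
6: 0x35a (blk 53, set 5) → MISS  vc=[38, 37]
7: 0x25b (blk 37, set 5) → VC-HIT  vc=[38, 53]
8: 0x1db (blk 29, set 5) → MISS  vc=[38, 53, 37]
9: 0x253 (blk 37, set 5) → VC-HIT  vc=[38, 53, 29]

MISSES = 7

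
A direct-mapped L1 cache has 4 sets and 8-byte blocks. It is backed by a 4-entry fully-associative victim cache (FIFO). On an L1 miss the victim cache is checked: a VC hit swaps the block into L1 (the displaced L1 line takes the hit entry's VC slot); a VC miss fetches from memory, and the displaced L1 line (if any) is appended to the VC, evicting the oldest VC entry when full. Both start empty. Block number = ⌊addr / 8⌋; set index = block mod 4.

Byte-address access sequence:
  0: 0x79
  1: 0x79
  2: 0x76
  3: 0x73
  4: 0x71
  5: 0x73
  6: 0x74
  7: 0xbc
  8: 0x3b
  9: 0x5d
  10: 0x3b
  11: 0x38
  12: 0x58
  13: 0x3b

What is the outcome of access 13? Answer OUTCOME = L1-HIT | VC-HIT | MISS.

OUTCOME = VC-HIT

0: 0x79 (blk 15, set 3) → MISS  vc=[]
1: 0x79 (blk 15, set 3) → L1-HIT  vc=[]
2: 0x76 (blk 14, set 2) → MISS  vc=[]
3: 0x73 (blk 14, set 2) → L1-HIT  vc=[]
4: 0x71 (blk 14, set 2) → L1-HIT  vc=[]
5: 0x73 (blk 14, set 2) → L1-HIT  vc=[]
6: 0x74 (blk 14, set 2) → L1-HIT  vc=[]
7: 0xbc (blk 23, set 3) → MISS  vc=[15]
8: 0x3b (blk 7, set 3) → MISS  vc=[15, 23]
9: 0x5d (blk 11, set 3) → MISS  vc=[15, 23, 7]
10: 0x3b (blk 7, set 3) → VC-HIT  vc=[15, 23, 11]
11: 0x38 (blk 7, set 3) → L1-HIT  vc=[15, 23, 11]
12: 0x58 (blk 11, set 3) → VC-HIT  vc=[15, 23, 7]
13: 0x3b (blk 7, set 3) → VC-HIT  vc=[15, 23, 11]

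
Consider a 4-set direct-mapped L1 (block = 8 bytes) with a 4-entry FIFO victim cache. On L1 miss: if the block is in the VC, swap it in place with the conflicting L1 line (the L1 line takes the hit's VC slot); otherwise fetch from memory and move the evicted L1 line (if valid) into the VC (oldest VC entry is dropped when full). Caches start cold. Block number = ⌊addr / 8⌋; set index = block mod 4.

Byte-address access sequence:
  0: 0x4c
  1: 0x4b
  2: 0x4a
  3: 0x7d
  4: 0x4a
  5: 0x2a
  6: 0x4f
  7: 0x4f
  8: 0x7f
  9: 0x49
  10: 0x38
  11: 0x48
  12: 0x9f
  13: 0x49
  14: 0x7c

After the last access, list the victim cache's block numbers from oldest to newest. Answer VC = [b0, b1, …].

VC = [5, 19, 7]

#0 0x4c→b9/s1 MISS; vc=[]
#1 0x4b→b9/s1 L1-HIT; vc=[]
#2 0x4a→b9/s1 L1-HIT; vc=[]
#3 0x7d→b15/s3 MISS; vc=[]
#4 0x4a→b9/s1 L1-HIT; vc=[]
#5 0x2a→b5/s1 MISS; vc=[9]
#6 0x4f→b9/s1 VC-HIT; vc=[5]
#7 0x4f→b9/s1 L1-HIT; vc=[5]
#8 0x7f→b15/s3 L1-HIT; vc=[5]
#9 0x49→b9/s1 L1-HIT; vc=[5]
#10 0x38→b7/s3 MISS; vc=[5,15]
#11 0x48→b9/s1 L1-HIT; vc=[5,15]
#12 0x9f→b19/s3 MISS; vc=[5,15,7]
#13 0x49→b9/s1 L1-HIT; vc=[5,15,7]
#14 0x7c→b15/s3 VC-HIT; vc=[5,19,7]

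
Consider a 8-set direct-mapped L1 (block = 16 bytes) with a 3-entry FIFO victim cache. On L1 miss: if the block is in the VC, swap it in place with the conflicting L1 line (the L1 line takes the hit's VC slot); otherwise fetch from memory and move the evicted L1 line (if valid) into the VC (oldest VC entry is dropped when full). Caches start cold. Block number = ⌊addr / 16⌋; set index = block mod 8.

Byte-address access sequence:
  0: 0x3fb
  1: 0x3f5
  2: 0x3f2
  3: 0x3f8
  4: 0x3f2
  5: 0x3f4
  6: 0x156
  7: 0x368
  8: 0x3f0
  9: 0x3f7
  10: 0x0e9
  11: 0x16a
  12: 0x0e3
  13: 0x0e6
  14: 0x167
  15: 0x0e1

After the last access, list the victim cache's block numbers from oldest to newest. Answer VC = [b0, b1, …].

VC = [54, 22]

0: 0x3fb (blk 63, set 7) → MISS  vc=[]
1: 0x3f5 (blk 63, set 7) → L1-HIT  vc=[]
2: 0x3f2 (blk 63, set 7) → L1-HIT  vc=[]
3: 0x3f8 (blk 63, set 7) → L1-HIT  vc=[]
4: 0x3f2 (blk 63, set 7) → L1-HIT  vc=[]
5: 0x3f4 (blk 63, set 7) → L1-HIT  vc=[]
6: 0x156 (blk 21, set 5) → MISS  vc=[]
7: 0x368 (blk 54, set 6) → MISS  vc=[]
8: 0x3f0 (blk 63, set 7) → L1-HIT  vc=[]
9: 0x3f7 (blk 63, set 7) → L1-HIT  vc=[]
10: 0xe9 (blk 14, set 6) → MISS  vc=[54]
11: 0x16a (blk 22, set 6) → MISS  vc=[54, 14]
12: 0xe3 (blk 14, set 6) → VC-HIT  vc=[54, 22]
13: 0xe6 (blk 14, set 6) → L1-HIT  vc=[54, 22]
14: 0x167 (blk 22, set 6) → VC-HIT  vc=[54, 14]
15: 0xe1 (blk 14, set 6) → VC-HIT  vc=[54, 22]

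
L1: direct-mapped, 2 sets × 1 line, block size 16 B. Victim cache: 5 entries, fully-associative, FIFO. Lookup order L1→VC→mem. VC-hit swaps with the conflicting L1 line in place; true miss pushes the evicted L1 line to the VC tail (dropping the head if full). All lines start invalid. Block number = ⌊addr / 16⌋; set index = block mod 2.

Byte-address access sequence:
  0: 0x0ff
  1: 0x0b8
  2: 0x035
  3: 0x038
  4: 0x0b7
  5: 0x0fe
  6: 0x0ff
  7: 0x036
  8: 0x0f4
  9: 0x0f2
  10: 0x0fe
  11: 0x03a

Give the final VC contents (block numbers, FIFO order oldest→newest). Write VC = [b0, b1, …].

  [0] addr=0xff blk=15 s=1: MISS | VC []
  [1] addr=0xb8 blk=11 s=1: MISS | VC [15]
  [2] addr=0x35 blk=3 s=1: MISS | VC [15, 11]
  [3] addr=0x38 blk=3 s=1: L1-HIT | VC [15, 11]
  [4] addr=0xb7 blk=11 s=1: VC-HIT | VC [15, 3]
  [5] addr=0xfe blk=15 s=1: VC-HIT | VC [11, 3]
  [6] addr=0xff blk=15 s=1: L1-HIT | VC [11, 3]
  [7] addr=0x36 blk=3 s=1: VC-HIT | VC [11, 15]
  [8] addr=0xf4 blk=15 s=1: VC-HIT | VC [11, 3]
  [9] addr=0xf2 blk=15 s=1: L1-HIT | VC [11, 3]
  [10] addr=0xfe blk=15 s=1: L1-HIT | VC [11, 3]
  [11] addr=0x3a blk=3 s=1: VC-HIT | VC [11, 15]

VC = [11, 15]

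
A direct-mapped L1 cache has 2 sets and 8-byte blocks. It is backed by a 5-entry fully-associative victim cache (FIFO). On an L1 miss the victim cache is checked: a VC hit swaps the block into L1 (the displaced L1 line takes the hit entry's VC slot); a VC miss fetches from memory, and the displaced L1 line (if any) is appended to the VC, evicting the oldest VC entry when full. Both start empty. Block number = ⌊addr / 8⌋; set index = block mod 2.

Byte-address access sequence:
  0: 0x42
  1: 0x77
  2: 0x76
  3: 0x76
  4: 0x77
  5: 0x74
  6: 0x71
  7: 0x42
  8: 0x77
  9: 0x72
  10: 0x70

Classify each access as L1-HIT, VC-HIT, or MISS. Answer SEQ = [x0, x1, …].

#0 0x42→b8/s0 MISS; vc=[]
#1 0x77→b14/s0 MISS; vc=[8]
#2 0x76→b14/s0 L1-HIT; vc=[8]
#3 0x76→b14/s0 L1-HIT; vc=[8]
#4 0x77→b14/s0 L1-HIT; vc=[8]
#5 0x74→b14/s0 L1-HIT; vc=[8]
#6 0x71→b14/s0 L1-HIT; vc=[8]
#7 0x42→b8/s0 VC-HIT; vc=[14]
#8 0x77→b14/s0 VC-HIT; vc=[8]
#9 0x72→b14/s0 L1-HIT; vc=[8]
#10 0x70→b14/s0 L1-HIT; vc=[8]

SEQ = [MISS, MISS, L1-HIT, L1-HIT, L1-HIT, L1-HIT, L1-HIT, VC-HIT, VC-HIT, L1-HIT, L1-HIT]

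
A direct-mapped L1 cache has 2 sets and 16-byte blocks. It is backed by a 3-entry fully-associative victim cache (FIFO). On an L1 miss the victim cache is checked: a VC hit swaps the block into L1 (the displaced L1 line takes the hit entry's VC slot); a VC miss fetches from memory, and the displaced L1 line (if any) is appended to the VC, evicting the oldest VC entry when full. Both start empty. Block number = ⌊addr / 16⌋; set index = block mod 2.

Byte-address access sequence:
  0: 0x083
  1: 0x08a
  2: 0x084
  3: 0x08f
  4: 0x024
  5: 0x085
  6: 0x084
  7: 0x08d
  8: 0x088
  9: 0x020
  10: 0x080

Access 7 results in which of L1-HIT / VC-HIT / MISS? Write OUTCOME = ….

OUTCOME = L1-HIT

  [0] addr=0x83 blk=8 s=0: MISS | VC []
  [1] addr=0x8a blk=8 s=0: L1-HIT | VC []
  [2] addr=0x84 blk=8 s=0: L1-HIT | VC []
  [3] addr=0x8f blk=8 s=0: L1-HIT | VC []
  [4] addr=0x24 blk=2 s=0: MISS | VC [8]
  [5] addr=0x85 blk=8 s=0: VC-HIT | VC [2]
  [6] addr=0x84 blk=8 s=0: L1-HIT | VC [2]
  [7] addr=0x8d blk=8 s=0: L1-HIT | VC [2]
  [8] addr=0x88 blk=8 s=0: L1-HIT | VC [2]
  [9] addr=0x20 blk=2 s=0: VC-HIT | VC [8]
  [10] addr=0x80 blk=8 s=0: VC-HIT | VC [2]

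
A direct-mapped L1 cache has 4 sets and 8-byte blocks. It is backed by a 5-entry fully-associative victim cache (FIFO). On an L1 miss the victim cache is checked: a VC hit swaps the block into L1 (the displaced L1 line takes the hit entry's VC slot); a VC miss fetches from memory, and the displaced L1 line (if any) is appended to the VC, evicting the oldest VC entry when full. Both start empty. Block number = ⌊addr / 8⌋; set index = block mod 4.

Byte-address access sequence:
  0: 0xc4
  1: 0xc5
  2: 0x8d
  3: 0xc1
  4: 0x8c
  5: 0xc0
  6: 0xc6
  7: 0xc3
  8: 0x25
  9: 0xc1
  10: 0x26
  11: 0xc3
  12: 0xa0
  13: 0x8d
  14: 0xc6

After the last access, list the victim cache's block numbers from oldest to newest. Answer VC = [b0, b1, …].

#0 0xc4→b24/s0 MISS; vc=[]
#1 0xc5→b24/s0 L1-HIT; vc=[]
#2 0x8d→b17/s1 MISS; vc=[]
#3 0xc1→b24/s0 L1-HIT; vc=[]
#4 0x8c→b17/s1 L1-HIT; vc=[]
#5 0xc0→b24/s0 L1-HIT; vc=[]
#6 0xc6→b24/s0 L1-HIT; vc=[]
#7 0xc3→b24/s0 L1-HIT; vc=[]
#8 0x25→b4/s0 MISS; vc=[24]
#9 0xc1→b24/s0 VC-HIT; vc=[4]
#10 0x26→b4/s0 VC-HIT; vc=[24]
#11 0xc3→b24/s0 VC-HIT; vc=[4]
#12 0xa0→b20/s0 MISS; vc=[4,24]
#13 0x8d→b17/s1 L1-HIT; vc=[4,24]
#14 0xc6→b24/s0 VC-HIT; vc=[4,20]

VC = [4, 20]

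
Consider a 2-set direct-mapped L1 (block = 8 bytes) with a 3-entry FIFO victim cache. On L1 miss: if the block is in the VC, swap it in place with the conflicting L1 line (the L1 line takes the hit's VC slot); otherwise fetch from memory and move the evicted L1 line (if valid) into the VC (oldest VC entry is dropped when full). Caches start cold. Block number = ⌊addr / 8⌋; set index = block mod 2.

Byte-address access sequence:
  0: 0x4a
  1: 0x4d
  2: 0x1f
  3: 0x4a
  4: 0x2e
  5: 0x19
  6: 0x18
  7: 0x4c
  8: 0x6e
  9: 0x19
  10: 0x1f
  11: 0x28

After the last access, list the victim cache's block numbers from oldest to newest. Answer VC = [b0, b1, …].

VC = [3, 13, 9]

  [0] addr=0x4a blk=9 s=1: MISS | VC []
  [1] addr=0x4d blk=9 s=1: L1-HIT | VC []
  [2] addr=0x1f blk=3 s=1: MISS | VC [9]
  [3] addr=0x4a blk=9 s=1: VC-HIT | VC [3]
  [4] addr=0x2e blk=5 s=1: MISS | VC [3, 9]
  [5] addr=0x19 blk=3 s=1: VC-HIT | VC [5, 9]
  [6] addr=0x18 blk=3 s=1: L1-HIT | VC [5, 9]
  [7] addr=0x4c blk=9 s=1: VC-HIT | VC [5, 3]
  [8] addr=0x6e blk=13 s=1: MISS | VC [5, 3, 9]
  [9] addr=0x19 blk=3 s=1: VC-HIT | VC [5, 13, 9]
  [10] addr=0x1f blk=3 s=1: L1-HIT | VC [5, 13, 9]
  [11] addr=0x28 blk=5 s=1: VC-HIT | VC [3, 13, 9]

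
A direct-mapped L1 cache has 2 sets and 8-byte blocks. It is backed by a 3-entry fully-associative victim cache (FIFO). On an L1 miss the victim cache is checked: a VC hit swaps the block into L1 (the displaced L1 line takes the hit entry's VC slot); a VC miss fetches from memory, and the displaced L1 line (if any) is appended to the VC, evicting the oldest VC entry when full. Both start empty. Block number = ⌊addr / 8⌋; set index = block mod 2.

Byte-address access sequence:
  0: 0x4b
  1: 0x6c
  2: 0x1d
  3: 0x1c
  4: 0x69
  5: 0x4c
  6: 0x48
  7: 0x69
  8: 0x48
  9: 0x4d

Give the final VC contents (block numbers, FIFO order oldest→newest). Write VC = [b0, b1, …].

0: 0x4b (blk 9, set 1) → MISS  vc=[]
1: 0x6c (blk 13, set 1) → MISS  vc=[9]
2: 0x1d (blk 3, set 1) → MISS  vc=[9, 13]
3: 0x1c (blk 3, set 1) → L1-HIT  vc=[9, 13]
4: 0x69 (blk 13, set 1) → VC-HIT  vc=[9, 3]
5: 0x4c (blk 9, set 1) → VC-HIT  vc=[13, 3]
6: 0x48 (blk 9, set 1) → L1-HIT  vc=[13, 3]
7: 0x69 (blk 13, set 1) → VC-HIT  vc=[9, 3]
8: 0x48 (blk 9, set 1) → VC-HIT  vc=[13, 3]
9: 0x4d (blk 9, set 1) → L1-HIT  vc=[13, 3]

VC = [13, 3]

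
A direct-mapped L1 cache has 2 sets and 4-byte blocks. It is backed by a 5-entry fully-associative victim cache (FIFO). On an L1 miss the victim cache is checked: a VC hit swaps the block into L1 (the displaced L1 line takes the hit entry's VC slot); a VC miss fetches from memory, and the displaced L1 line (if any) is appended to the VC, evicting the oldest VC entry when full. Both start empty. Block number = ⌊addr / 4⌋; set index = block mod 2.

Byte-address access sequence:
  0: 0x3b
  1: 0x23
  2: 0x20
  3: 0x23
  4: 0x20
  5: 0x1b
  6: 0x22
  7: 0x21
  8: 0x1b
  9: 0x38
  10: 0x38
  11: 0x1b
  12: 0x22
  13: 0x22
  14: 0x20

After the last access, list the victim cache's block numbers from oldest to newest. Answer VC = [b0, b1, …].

#0 0x3b→b14/s0 MISS; vc=[]
#1 0x23→b8/s0 MISS; vc=[14]
#2 0x20→b8/s0 L1-HIT; vc=[14]
#3 0x23→b8/s0 L1-HIT; vc=[14]
#4 0x20→b8/s0 L1-HIT; vc=[14]
#5 0x1b→b6/s0 MISS; vc=[14,8]
#6 0x22→b8/s0 VC-HIT; vc=[14,6]
#7 0x21→b8/s0 L1-HIT; vc=[14,6]
#8 0x1b→b6/s0 VC-HIT; vc=[14,8]
#9 0x38→b14/s0 VC-HIT; vc=[6,8]
#10 0x38→b14/s0 L1-HIT; vc=[6,8]
#11 0x1b→b6/s0 VC-HIT; vc=[14,8]
#12 0x22→b8/s0 VC-HIT; vc=[14,6]
#13 0x22→b8/s0 L1-HIT; vc=[14,6]
#14 0x20→b8/s0 L1-HIT; vc=[14,6]

VC = [14, 6]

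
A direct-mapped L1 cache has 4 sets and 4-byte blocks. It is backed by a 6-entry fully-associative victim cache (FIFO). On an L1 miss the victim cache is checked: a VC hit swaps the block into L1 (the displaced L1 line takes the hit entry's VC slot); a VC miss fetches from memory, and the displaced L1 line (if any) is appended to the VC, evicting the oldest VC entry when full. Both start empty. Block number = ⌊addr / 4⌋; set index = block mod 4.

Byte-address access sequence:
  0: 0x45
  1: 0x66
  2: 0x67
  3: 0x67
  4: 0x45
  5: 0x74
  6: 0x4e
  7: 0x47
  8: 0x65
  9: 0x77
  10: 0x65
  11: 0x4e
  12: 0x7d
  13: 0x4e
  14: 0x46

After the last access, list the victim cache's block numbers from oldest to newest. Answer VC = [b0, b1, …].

  [0] addr=0x45 blk=17 s=1: MISS | VC []
  [1] addr=0x66 blk=25 s=1: MISS | VC [17]
  [2] addr=0x67 blk=25 s=1: L1-HIT | VC [17]
  [3] addr=0x67 blk=25 s=1: L1-HIT | VC [17]
  [4] addr=0x45 blk=17 s=1: VC-HIT | VC [25]
  [5] addr=0x74 blk=29 s=1: MISS | VC [25, 17]
  [6] addr=0x4e blk=19 s=3: MISS | VC [25, 17]
  [7] addr=0x47 blk=17 s=1: VC-HIT | VC [25, 29]
  [8] addr=0x65 blk=25 s=1: VC-HIT | VC [17, 29]
  [9] addr=0x77 blk=29 s=1: VC-HIT | VC [17, 25]
  [10] addr=0x65 blk=25 s=1: VC-HIT | VC [17, 29]
  [11] addr=0x4e blk=19 s=3: L1-HIT | VC [17, 29]
  [12] addr=0x7d blk=31 s=3: MISS | VC [17, 29, 19]
  [13] addr=0x4e blk=19 s=3: VC-HIT | VC [17, 29, 31]
  [14] addr=0x46 blk=17 s=1: VC-HIT | VC [25, 29, 31]

VC = [25, 29, 31]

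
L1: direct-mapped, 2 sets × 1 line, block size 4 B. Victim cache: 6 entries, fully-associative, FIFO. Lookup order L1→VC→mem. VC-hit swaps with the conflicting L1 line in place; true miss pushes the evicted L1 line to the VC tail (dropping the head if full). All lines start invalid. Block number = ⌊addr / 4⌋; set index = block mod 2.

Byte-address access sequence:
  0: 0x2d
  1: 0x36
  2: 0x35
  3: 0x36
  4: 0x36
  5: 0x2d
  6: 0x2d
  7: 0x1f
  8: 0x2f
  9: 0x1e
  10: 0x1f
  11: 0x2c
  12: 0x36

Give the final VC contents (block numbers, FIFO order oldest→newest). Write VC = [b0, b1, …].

0: 0x2d (blk 11, set 1) → MISS  vc=[]
1: 0x36 (blk 13, set 1) → MISS  vc=[11]
2: 0x35 (blk 13, set 1) → L1-HIT  vc=[11]
3: 0x36 (blk 13, set 1) → L1-HIT  vc=[11]
4: 0x36 (blk 13, set 1) → L1-HIT  vc=[11]
5: 0x2d (blk 11, set 1) → VC-HIT  vc=[13]
6: 0x2d (blk 11, set 1) → L1-HIT  vc=[13]
7: 0x1f (blk 7, set 1) → MISS  vc=[13, 11]
8: 0x2f (blk 11, set 1) → VC-HIT  vc=[13, 7]
9: 0x1e (blk 7, set 1) → VC-HIT  vc=[13, 11]
10: 0x1f (blk 7, set 1) → L1-HIT  vc=[13, 11]
11: 0x2c (blk 11, set 1) → VC-HIT  vc=[13, 7]
12: 0x36 (blk 13, set 1) → VC-HIT  vc=[11, 7]

VC = [11, 7]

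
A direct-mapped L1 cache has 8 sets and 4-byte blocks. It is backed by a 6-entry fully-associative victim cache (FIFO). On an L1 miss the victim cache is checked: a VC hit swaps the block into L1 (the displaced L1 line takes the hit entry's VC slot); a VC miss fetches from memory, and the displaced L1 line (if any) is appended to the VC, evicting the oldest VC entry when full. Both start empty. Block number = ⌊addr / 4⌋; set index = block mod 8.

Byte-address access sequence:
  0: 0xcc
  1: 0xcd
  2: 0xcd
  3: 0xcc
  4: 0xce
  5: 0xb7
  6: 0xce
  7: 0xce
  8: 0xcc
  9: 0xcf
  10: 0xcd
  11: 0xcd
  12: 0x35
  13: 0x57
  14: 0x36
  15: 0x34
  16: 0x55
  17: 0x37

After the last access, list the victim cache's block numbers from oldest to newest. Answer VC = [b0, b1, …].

VC = [45, 21]

0: 0xcc (blk 51, set 3) → MISS  vc=[]
1: 0xcd (blk 51, set 3) → L1-HIT  vc=[]
2: 0xcd (blk 51, set 3) → L1-HIT  vc=[]
3: 0xcc (blk 51, set 3) → L1-HIT  vc=[]
4: 0xce (blk 51, set 3) → L1-HIT  vc=[]
5: 0xb7 (blk 45, set 5) → MISS  vc=[]
6: 0xce (blk 51, set 3) → L1-HIT  vc=[]
7: 0xce (blk 51, set 3) → L1-HIT  vc=[]
8: 0xcc (blk 51, set 3) → L1-HIT  vc=[]
9: 0xcf (blk 51, set 3) → L1-HIT  vc=[]
10: 0xcd (blk 51, set 3) → L1-HIT  vc=[]
11: 0xcd (blk 51, set 3) → L1-HIT  vc=[]
12: 0x35 (blk 13, set 5) → MISS  vc=[45]
13: 0x57 (blk 21, set 5) → MISS  vc=[45, 13]
14: 0x36 (blk 13, set 5) → VC-HIT  vc=[45, 21]
15: 0x34 (blk 13, set 5) → L1-HIT  vc=[45, 21]
16: 0x55 (blk 21, set 5) → VC-HIT  vc=[45, 13]
17: 0x37 (blk 13, set 5) → VC-HIT  vc=[45, 21]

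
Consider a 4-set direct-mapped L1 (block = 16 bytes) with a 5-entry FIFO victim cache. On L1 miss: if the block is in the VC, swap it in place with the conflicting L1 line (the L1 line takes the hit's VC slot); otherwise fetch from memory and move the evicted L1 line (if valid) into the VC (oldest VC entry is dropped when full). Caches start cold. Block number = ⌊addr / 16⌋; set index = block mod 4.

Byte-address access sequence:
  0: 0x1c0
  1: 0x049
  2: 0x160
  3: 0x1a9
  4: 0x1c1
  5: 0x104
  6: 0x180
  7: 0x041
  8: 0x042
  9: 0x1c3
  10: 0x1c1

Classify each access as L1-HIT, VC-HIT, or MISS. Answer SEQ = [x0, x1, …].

#0 0x1c0→b28/s0 MISS; vc=[]
#1 0x49→b4/s0 MISS; vc=[28]
#2 0x160→b22/s2 MISS; vc=[28]
#3 0x1a9→b26/s2 MISS; vc=[28,22]
#4 0x1c1→b28/s0 VC-HIT; vc=[4,22]
#5 0x104→b16/s0 MISS; vc=[4,22,28]
#6 0x180→b24/s0 MISS; vc=[4,22,28,16]
#7 0x41→b4/s0 VC-HIT; vc=[24,22,28,16]
#8 0x42→b4/s0 L1-HIT; vc=[24,22,28,16]
#9 0x1c3→b28/s0 VC-HIT; vc=[24,22,4,16]
#10 0x1c1→b28/s0 L1-HIT; vc=[24,22,4,16]

SEQ = [MISS, MISS, MISS, MISS, VC-HIT, MISS, MISS, VC-HIT, L1-HIT, VC-HIT, L1-HIT]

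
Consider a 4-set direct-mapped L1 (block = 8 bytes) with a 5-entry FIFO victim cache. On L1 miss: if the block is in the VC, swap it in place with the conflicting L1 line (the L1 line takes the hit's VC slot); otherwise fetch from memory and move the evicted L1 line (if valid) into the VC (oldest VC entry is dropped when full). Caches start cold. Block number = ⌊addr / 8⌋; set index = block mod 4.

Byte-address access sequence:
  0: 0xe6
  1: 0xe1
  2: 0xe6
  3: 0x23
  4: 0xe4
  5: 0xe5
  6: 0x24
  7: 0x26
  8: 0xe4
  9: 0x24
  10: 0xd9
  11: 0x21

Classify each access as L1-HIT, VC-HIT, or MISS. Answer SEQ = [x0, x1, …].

SEQ = [MISS, L1-HIT, L1-HIT, MISS, VC-HIT, L1-HIT, VC-HIT, L1-HIT, VC-HIT, VC-HIT, MISS, L1-HIT]

#0 0xe6→b28/s0 MISS; vc=[]
#1 0xe1→b28/s0 L1-HIT; vc=[]
#2 0xe6→b28/s0 L1-HIT; vc=[]
#3 0x23→b4/s0 MISS; vc=[28]
#4 0xe4→b28/s0 VC-HIT; vc=[4]
#5 0xe5→b28/s0 L1-HIT; vc=[4]
#6 0x24→b4/s0 VC-HIT; vc=[28]
#7 0x26→b4/s0 L1-HIT; vc=[28]
#8 0xe4→b28/s0 VC-HIT; vc=[4]
#9 0x24→b4/s0 VC-HIT; vc=[28]
#10 0xd9→b27/s3 MISS; vc=[28]
#11 0x21→b4/s0 L1-HIT; vc=[28]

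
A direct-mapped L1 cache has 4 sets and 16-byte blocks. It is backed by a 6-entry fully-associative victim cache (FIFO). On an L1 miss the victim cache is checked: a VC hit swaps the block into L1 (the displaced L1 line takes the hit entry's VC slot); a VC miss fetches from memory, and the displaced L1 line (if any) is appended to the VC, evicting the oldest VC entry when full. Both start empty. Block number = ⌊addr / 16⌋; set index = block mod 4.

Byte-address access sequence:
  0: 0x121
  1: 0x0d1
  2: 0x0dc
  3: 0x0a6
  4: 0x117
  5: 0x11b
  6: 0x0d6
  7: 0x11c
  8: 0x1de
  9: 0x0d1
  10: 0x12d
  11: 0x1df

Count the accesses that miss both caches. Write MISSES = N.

MISSES = 5

0: 0x121 (blk 18, set 2) → MISS  vc=[]
1: 0xd1 (blk 13, set 1) → MISS  vc=[]
2: 0xdc (blk 13, set 1) → L1-HIT  vc=[]
3: 0xa6 (blk 10, set 2) → MISS  vc=[18]
4: 0x117 (blk 17, set 1) → MISS  vc=[18, 13]
5: 0x11b (blk 17, set 1) → L1-HIT  vc=[18, 13]
6: 0xd6 (blk 13, set 1) → VC-HIT  vc=[18, 17]
7: 0x11c (blk 17, set 1) → VC-HIT  vc=[18, 13]
8: 0x1de (blk 29, set 1) → MISS  vc=[18, 13, 17]
9: 0xd1 (blk 13, set 1) → VC-HIT  vc=[18, 29, 17]
10: 0x12d (blk 18, set 2) → VC-HIT  vc=[10, 29, 17]
11: 0x1df (blk 29, set 1) → VC-HIT  vc=[10, 13, 17]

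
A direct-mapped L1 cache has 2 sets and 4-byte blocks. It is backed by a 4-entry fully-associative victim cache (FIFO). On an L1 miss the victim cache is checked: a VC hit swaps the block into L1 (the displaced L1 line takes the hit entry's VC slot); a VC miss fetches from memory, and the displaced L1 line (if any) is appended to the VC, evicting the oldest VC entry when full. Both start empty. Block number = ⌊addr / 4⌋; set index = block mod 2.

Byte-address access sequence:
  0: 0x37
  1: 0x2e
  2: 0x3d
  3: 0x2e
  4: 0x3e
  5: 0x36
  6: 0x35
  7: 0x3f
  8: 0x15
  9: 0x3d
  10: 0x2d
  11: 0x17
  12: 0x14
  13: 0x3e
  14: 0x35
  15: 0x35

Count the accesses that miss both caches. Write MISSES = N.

  [0] addr=0x37 blk=13 s=1: MISS | VC []
  [1] addr=0x2e blk=11 s=1: MISS | VC [13]
  [2] addr=0x3d blk=15 s=1: MISS | VC [13, 11]
  [3] addr=0x2e blk=11 s=1: VC-HIT | VC [13, 15]
  [4] addr=0x3e blk=15 s=1: VC-HIT | VC [13, 11]
  [5] addr=0x36 blk=13 s=1: VC-HIT | VC [15, 11]
  [6] addr=0x35 blk=13 s=1: L1-HIT | VC [15, 11]
  [7] addr=0x3f blk=15 s=1: VC-HIT | VC [13, 11]
  [8] addr=0x15 blk=5 s=1: MISS | VC [13, 11, 15]
  [9] addr=0x3d blk=15 s=1: VC-HIT | VC [13, 11, 5]
  [10] addr=0x2d blk=11 s=1: VC-HIT | VC [13, 15, 5]
  [11] addr=0x17 blk=5 s=1: VC-HIT | VC [13, 15, 11]
  [12] addr=0x14 blk=5 s=1: L1-HIT | VC [13, 15, 11]
  [13] addr=0x3e blk=15 s=1: VC-HIT | VC [13, 5, 11]
  [14] addr=0x35 blk=13 s=1: VC-HIT | VC [15, 5, 11]
  [15] addr=0x35 blk=13 s=1: L1-HIT | VC [15, 5, 11]

MISSES = 4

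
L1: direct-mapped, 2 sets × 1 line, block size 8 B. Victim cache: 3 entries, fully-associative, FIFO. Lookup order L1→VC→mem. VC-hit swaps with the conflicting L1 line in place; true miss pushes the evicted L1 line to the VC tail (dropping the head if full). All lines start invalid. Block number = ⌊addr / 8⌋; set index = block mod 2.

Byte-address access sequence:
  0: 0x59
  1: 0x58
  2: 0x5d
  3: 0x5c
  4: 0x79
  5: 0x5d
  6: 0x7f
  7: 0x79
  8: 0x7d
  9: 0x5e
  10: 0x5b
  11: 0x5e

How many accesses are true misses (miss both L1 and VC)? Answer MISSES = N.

0: 0x59 (blk 11, set 1) → MISS  vc=[]
1: 0x58 (blk 11, set 1) → L1-HIT  vc=[]
2: 0x5d (blk 11, set 1) → L1-HIT  vc=[]
3: 0x5c (blk 11, set 1) → L1-HIT  vc=[]
4: 0x79 (blk 15, set 1) → MISS  vc=[11]
5: 0x5d (blk 11, set 1) → VC-HIT  vc=[15]
6: 0x7f (blk 15, set 1) → VC-HIT  vc=[11]
7: 0x79 (blk 15, set 1) → L1-HIT  vc=[11]
8: 0x7d (blk 15, set 1) → L1-HIT  vc=[11]
9: 0x5e (blk 11, set 1) → VC-HIT  vc=[15]
10: 0x5b (blk 11, set 1) → L1-HIT  vc=[15]
11: 0x5e (blk 11, set 1) → L1-HIT  vc=[15]

MISSES = 2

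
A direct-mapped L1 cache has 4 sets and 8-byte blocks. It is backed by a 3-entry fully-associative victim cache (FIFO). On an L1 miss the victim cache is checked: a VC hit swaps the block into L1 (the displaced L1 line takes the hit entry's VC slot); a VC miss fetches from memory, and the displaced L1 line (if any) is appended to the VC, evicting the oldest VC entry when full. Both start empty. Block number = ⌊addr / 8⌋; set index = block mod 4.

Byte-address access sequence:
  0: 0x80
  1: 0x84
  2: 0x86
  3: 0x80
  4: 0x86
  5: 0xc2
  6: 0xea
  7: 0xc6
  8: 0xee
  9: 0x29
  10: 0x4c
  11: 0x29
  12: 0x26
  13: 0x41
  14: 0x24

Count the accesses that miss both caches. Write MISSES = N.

  [0] addr=0x80 blk=16 s=0: MISS | VC []
  [1] addr=0x84 blk=16 s=0: L1-HIT | VC []
  [2] addr=0x86 blk=16 s=0: L1-HIT | VC []
  [3] addr=0x80 blk=16 s=0: L1-HIT | VC []
  [4] addr=0x86 blk=16 s=0: L1-HIT | VC []
  [5] addr=0xc2 blk=24 s=0: MISS | VC [16]
  [6] addr=0xea blk=29 s=1: MISS | VC [16]
  [7] addr=0xc6 blk=24 s=0: L1-HIT | VC [16]
  [8] addr=0xee blk=29 s=1: L1-HIT | VC [16]
  [9] addr=0x29 blk=5 s=1: MISS | VC [16, 29]
  [10] addr=0x4c blk=9 s=1: MISS | VC [16, 29, 5]
  [11] addr=0x29 blk=5 s=1: VC-HIT | VC [16, 29, 9]
  [12] addr=0x26 blk=4 s=0: MISS | VC [29, 9, 24]
  [13] addr=0x41 blk=8 s=0: MISS | VC [9, 24, 4]
  [14] addr=0x24 blk=4 s=0: VC-HIT | VC [9, 24, 8]

MISSES = 7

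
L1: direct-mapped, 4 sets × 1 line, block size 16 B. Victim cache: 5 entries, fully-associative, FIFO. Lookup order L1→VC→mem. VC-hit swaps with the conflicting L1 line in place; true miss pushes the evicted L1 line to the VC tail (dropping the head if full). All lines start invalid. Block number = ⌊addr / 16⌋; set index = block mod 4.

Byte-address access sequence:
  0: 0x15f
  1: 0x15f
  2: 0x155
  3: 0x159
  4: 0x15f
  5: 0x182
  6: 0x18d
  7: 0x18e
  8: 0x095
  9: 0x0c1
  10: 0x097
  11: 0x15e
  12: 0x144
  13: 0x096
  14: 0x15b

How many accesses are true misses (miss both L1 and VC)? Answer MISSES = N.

MISSES = 5

  [0] addr=0x15f blk=21 s=1: MISS | VC []
  [1] addr=0x15f blk=21 s=1: L1-HIT | VC []
  [2] addr=0x155 blk=21 s=1: L1-HIT | VC []
  [3] addr=0x159 blk=21 s=1: L1-HIT | VC []
  [4] addr=0x15f blk=21 s=1: L1-HIT | VC []
  [5] addr=0x182 blk=24 s=0: MISS | VC []
  [6] addr=0x18d blk=24 s=0: L1-HIT | VC []
  [7] addr=0x18e blk=24 s=0: L1-HIT | VC []
  [8] addr=0x95 blk=9 s=1: MISS | VC [21]
  [9] addr=0xc1 blk=12 s=0: MISS | VC [21, 24]
  [10] addr=0x97 blk=9 s=1: L1-HIT | VC [21, 24]
  [11] addr=0x15e blk=21 s=1: VC-HIT | VC [9, 24]
  [12] addr=0x144 blk=20 s=0: MISS | VC [9, 24, 12]
  [13] addr=0x96 blk=9 s=1: VC-HIT | VC [21, 24, 12]
  [14] addr=0x15b blk=21 s=1: VC-HIT | VC [9, 24, 12]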